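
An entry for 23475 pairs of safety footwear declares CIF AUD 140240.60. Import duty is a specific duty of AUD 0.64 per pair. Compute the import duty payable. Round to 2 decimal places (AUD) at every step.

Import duty: AUD 15024.00

Import duty = 23475 × 0.64 = 15024.00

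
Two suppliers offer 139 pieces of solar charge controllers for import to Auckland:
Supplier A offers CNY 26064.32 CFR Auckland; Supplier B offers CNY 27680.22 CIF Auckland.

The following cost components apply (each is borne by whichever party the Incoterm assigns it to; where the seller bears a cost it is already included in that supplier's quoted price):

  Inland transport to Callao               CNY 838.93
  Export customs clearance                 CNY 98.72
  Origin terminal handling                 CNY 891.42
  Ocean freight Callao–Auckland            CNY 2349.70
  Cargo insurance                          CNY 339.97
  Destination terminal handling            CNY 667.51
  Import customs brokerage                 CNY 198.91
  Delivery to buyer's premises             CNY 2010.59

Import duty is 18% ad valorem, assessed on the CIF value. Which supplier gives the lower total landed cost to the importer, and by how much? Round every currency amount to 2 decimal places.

Supplier A (CFR):
CIF value = CFR price + insurance = 26064.32 + 339.97 = 26404.29
Import duty = 26404.29 × 18% = 4752.77
Buyer bears (A): 339.97 + 667.51 + 198.91 + 2010.59 = 3216.98
Landed cost (A) = invoice 26064.32 + 3216.98 + duty 4752.77 = 34034.07
Supplier B (CIF):
The CIF price already equals the CIF value: 27680.22
Import duty = 27680.22 × 18% = 4982.44
Buyer bears (B): 667.51 + 198.91 + 2010.59 = 2877.01
Landed cost (B) = invoice 27680.22 + 2877.01 + duty 4982.44 = 35539.67
Difference = |34034.07 − 35539.67| = 1505.60

Supplier A is cheaper by CNY 1505.60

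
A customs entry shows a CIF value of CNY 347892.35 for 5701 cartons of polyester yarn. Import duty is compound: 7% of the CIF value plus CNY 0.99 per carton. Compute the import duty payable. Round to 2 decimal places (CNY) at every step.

Import duty: CNY 29996.45

Ad valorem component: 347892.35 × 7% = 24352.46
Specific component: 5701 × 0.99 = 5643.99
Import duty = 24352.46 + 5643.99 = 29996.45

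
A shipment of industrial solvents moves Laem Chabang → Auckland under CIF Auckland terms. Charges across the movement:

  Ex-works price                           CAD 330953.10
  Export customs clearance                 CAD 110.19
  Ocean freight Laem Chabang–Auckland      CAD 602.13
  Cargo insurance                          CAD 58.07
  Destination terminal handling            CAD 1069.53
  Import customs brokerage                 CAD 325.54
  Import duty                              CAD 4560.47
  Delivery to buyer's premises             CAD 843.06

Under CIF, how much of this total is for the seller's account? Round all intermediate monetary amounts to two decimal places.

Seller's account: CAD 331723.49

CIF: the seller pays costs through ocean freight and marine insurance to the destination port.
Seller's account: goods 330953.10 + export clearance 110.19 + freight 602.13 + insurance 58.07 = 331723.49
Buyer's account: destination terminal 1069.53 + brokerage 325.54 + duty 4560.47 + delivery 843.06 = 6798.60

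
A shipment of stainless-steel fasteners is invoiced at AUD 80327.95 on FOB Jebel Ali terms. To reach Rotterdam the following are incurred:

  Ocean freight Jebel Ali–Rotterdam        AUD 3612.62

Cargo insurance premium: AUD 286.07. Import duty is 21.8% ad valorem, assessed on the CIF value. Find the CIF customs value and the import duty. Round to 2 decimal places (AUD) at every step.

CIF = FOB price + freight + insurance
CIF = 80327.95 + 3612.62 + 286.07 = 84226.64
Import duty = 84226.64 × 21.8% = 18361.41

CIF value: AUD 84226.64; import duty: AUD 18361.41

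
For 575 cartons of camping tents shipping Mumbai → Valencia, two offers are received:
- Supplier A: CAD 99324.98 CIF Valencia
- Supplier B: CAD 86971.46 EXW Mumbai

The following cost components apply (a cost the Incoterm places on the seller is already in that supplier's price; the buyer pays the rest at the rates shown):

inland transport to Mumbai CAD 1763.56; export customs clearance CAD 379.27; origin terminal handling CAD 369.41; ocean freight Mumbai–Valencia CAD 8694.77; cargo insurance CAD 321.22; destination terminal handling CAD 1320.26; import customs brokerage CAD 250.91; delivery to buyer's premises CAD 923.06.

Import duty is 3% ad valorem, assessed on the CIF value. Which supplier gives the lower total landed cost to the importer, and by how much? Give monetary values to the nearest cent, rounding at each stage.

Supplier A (CIF):
The CIF price already equals the CIF value: 99324.98
Import duty = 99324.98 × 3% = 2979.75
Buyer bears (A): 1320.26 + 250.91 + 923.06 = 2494.23
Landed cost (A) = invoice 99324.98 + 2494.23 + duty 2979.75 = 104798.96
Supplier B (EXW):
CIF value = EXW price + inland to port + export clearance + origin terminal + freight + insurance = 86971.46 + 1763.56 + 379.27 + 369.41 + 8694.77 + 321.22 = 98499.69
Import duty = 98499.69 × 3% = 2954.99
Buyer bears (B): 1763.56 + 379.27 + 369.41 + 8694.77 + 321.22 + 1320.26 + 250.91 + 923.06 = 14022.46
Landed cost (B) = invoice 86971.46 + 14022.46 + duty 2954.99 = 103948.91
Difference = |104798.96 − 103948.91| = 850.05

Supplier B is cheaper by CAD 850.05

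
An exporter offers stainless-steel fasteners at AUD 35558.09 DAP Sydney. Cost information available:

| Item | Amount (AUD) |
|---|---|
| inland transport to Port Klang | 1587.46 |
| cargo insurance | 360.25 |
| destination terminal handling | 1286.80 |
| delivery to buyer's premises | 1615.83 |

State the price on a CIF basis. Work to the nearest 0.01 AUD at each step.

CIF price: AUD 32655.46

Not relevant to the conversion: insurance, inland to port — on the seller under both DAP and CIF; already in the DAP price and stays in the CIF price.
From DAP to CIF, the seller no longer bears: destination terminal, delivery.
CIF price = 35558.09 − 1286.80 − 1615.83 = 32655.46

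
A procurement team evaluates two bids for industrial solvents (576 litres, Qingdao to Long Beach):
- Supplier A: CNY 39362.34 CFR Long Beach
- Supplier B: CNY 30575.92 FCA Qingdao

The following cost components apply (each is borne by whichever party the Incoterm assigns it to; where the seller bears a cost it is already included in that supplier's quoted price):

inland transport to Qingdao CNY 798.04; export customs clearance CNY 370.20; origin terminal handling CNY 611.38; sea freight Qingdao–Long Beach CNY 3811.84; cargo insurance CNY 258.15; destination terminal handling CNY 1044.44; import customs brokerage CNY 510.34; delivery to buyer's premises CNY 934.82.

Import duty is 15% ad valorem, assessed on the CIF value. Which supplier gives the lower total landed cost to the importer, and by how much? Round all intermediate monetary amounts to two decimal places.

Supplier A (CFR):
CIF value = CFR price + insurance = 39362.34 + 258.15 = 39620.49
Import duty = 39620.49 × 15% = 5943.07
Buyer bears (A): 258.15 + 1044.44 + 510.34 + 934.82 = 2747.75
Landed cost (A) = invoice 39362.34 + 2747.75 + duty 5943.07 = 48053.16
Supplier B (FCA):
CIF value = FCA price + origin terminal + freight + insurance = 30575.92 + 611.38 + 3811.84 + 258.15 = 35257.29
Import duty = 35257.29 × 15% = 5288.59
Buyer bears (B): 611.38 + 3811.84 + 258.15 + 1044.44 + 510.34 + 934.82 = 7170.97
Landed cost (B) = invoice 30575.92 + 7170.97 + duty 5288.59 = 43035.48
Difference = |48053.16 − 43035.48| = 5017.68

Supplier B is cheaper by CNY 5017.68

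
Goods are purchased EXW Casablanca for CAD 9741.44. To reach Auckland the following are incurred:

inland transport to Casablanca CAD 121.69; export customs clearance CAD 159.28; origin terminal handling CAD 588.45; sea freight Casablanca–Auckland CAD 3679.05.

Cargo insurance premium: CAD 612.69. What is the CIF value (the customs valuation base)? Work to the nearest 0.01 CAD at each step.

CIF = EXW price + pre-shipment costs + freight + insurance
CIF = 9741.44 + 121.69 + 159.28 + 588.45 + 3679.05 + 612.69 = 14902.60

CIF value: CAD 14902.60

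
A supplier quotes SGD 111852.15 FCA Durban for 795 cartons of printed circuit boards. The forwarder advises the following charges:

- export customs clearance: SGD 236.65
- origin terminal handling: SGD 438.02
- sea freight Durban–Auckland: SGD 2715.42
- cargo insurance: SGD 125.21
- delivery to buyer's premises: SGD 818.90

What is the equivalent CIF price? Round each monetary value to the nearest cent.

Not relevant to the conversion: export clearance — on the seller under both FCA and CIF; already in the FCA price and stays in the CIF price. delivery — on the buyer under both terms; not part of either seller's price.
From FCA to CIF, the seller additionally bears: origin terminal, freight, insurance.
CIF price = 111852.15 + 438.02 + 2715.42 + 125.21 = 115130.80

CIF price: SGD 115130.80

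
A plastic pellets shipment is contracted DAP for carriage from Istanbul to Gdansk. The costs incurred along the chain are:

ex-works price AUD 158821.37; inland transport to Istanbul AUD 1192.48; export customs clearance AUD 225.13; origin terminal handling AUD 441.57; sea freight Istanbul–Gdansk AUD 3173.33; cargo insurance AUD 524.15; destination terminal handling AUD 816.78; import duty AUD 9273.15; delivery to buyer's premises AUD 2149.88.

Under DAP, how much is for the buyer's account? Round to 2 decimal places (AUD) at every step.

Buyer's account: AUD 9273.15

DAP: the seller bears all costs to the named destination except import duty and clearance.
Seller's account: goods 158821.37 + inland to port 1192.48 + export clearance 225.13 + origin terminal 441.57 + freight 3173.33 + insurance 524.15 + destination terminal 816.78 + delivery 2149.88 = 167344.69
Buyer's account: duty 9273.15 = 9273.15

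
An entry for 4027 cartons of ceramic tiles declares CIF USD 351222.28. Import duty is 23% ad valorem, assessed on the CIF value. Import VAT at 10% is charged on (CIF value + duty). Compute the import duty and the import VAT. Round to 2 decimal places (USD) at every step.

Import duty: USD 80781.12; import VAT: USD 43200.34

Import duty = 351222.28 × 23% = 80781.12
VAT base = CIF + duty = 351222.28 + 80781.12 = 432003.40
Import VAT = 432003.40 × 10% = 43200.34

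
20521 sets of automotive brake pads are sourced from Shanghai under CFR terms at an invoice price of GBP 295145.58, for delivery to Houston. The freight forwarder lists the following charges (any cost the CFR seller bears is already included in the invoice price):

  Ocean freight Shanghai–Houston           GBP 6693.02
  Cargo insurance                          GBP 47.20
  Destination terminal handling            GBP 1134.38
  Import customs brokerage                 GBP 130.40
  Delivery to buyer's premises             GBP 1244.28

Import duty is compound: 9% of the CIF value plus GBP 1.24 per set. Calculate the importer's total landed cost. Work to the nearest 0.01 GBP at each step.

CFR: the seller pays costs through ocean freight to the destination port, but not insurance.
Already in the invoice (seller's account under CFR): freight — exclude.
CIF value = CFR price + insurance = 295145.58 + 47.20 = 295192.78
Ad valorem component: 295192.78 × 9% = 26567.35
Specific component: 20521 × 1.24 = 25446.04
Import duty = 26567.35 + 25446.04 = 52013.39
Buyer bears: insurance 47.20 + destination terminal 1134.38 + brokerage 130.40 + delivery 1244.28 + duty 52013.39 = 54569.65
Landed cost = invoice 295145.58 + 54569.65 = 349715.23

Total landed cost: GBP 349715.23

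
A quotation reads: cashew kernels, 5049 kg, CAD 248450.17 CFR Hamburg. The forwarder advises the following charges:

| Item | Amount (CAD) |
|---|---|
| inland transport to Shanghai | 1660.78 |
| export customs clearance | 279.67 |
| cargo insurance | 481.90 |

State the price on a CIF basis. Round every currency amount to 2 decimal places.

Not relevant to the conversion: export clearance, inland to port — on the seller under both CFR and CIF; already in the CFR price and stays in the CIF price.
From CFR to CIF, the seller additionally bears: insurance.
CIF price = 248450.17 + 481.90 = 248932.07

CIF price: CAD 248932.07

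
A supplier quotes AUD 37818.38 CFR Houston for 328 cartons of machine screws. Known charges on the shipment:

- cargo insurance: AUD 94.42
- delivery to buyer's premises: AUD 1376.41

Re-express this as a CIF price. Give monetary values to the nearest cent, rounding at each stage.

Not relevant to the conversion: delivery — on the buyer under both terms; not part of either seller's price.
From CFR to CIF, the seller additionally bears: insurance.
CIF price = 37818.38 + 94.42 = 37912.80

CIF price: AUD 37912.80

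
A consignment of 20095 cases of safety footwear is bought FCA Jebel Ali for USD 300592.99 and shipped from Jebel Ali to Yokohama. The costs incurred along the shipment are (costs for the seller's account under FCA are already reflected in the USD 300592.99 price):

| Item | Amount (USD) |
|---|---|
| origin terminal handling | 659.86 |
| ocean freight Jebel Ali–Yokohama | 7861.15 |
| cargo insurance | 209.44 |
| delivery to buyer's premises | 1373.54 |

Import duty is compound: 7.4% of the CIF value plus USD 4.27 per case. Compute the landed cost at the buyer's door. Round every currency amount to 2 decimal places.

FCA: the seller delivers export-cleared goods to the carrier; the buyer bears costs from that point.
CIF value = FCA price + origin terminal + freight + insurance = 300592.99 + 659.86 + 7861.15 + 209.44 = 309323.44
Ad valorem component: 309323.44 × 7.4% = 22889.93
Specific component: 20095 × 4.27 = 85805.65
Import duty = 22889.93 + 85805.65 = 108695.58
Buyer bears: origin terminal 659.86 + freight 7861.15 + insurance 209.44 + delivery 1373.54 + duty 108695.58 = 118799.57
Landed cost = invoice 300592.99 + 118799.57 = 419392.56

Total landed cost: USD 419392.56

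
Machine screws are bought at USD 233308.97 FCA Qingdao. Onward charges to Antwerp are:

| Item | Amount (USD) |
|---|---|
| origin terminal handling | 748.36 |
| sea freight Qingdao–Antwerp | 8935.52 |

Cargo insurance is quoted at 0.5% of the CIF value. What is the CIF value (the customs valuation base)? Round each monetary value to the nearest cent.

CIF value: USD 244213.92

Let C be the CIF value. C = FCA price + pre-shipment costs + freight + 0.5% × C
C − 0.5% × C = 233308.97 + 748.36 + 8935.52
0.995 × C = 242992.85
C = 242992.85 / 0.995 = 244213.92
Insurance premium = 0.5% × 244213.92 = 1221.07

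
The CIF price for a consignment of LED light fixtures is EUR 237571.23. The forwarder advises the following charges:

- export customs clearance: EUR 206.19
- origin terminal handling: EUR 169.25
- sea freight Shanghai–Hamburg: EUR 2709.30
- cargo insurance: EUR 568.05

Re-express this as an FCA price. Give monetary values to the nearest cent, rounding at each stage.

FCA price: EUR 234124.63

Not relevant to the conversion: export clearance — on the seller under both CIF and FCA; already in the CIF price and stays in the FCA price.
From CIF to FCA, the seller no longer bears: origin terminal, freight, insurance.
FCA price = 237571.23 − 169.25 − 2709.30 − 568.05 = 234124.63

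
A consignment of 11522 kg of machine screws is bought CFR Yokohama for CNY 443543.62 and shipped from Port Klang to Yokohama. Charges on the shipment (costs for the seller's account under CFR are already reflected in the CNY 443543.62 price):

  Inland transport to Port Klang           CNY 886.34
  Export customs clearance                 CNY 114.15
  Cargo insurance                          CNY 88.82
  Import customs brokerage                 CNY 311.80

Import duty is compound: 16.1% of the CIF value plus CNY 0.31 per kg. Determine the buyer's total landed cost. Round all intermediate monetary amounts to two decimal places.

Total landed cost: CNY 518940.88

CFR: the seller pays costs through ocean freight to the destination port, but not insurance.
Already in the invoice (seller's account under CFR): inland to port, export clearance — exclude.
CIF value = CFR price + insurance = 443543.62 + 88.82 = 443632.44
Ad valorem component: 443632.44 × 16.1% = 71424.82
Specific component: 11522 × 0.31 = 3571.82
Import duty = 71424.82 + 3571.82 = 74996.64
Buyer bears: insurance 88.82 + brokerage 311.80 + duty 74996.64 = 75397.26
Landed cost = invoice 443543.62 + 75397.26 = 518940.88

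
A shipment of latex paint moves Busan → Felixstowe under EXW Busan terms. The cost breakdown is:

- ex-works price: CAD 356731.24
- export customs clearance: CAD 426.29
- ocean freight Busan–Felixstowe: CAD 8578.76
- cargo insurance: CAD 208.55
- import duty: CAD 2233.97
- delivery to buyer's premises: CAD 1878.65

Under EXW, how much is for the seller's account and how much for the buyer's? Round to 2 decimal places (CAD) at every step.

EXW: the seller makes goods available at their premises; the buyer bears all onward costs.
Seller's account: goods 356731.24 = 356731.24
Buyer's account: export clearance 426.29 + freight 8578.76 + insurance 208.55 + duty 2233.97 + delivery 1878.65 = 13326.22

Seller: CAD 356731.24; buyer: CAD 13326.22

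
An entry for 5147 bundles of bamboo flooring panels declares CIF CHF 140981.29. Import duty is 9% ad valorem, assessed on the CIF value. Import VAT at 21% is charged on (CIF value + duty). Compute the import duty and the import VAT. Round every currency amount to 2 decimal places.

Import duty: CHF 12688.32; import VAT: CHF 32270.62

Import duty = 140981.29 × 9% = 12688.32
VAT base = CIF + duty = 140981.29 + 12688.32 = 153669.61
Import VAT = 153669.61 × 21% = 32270.62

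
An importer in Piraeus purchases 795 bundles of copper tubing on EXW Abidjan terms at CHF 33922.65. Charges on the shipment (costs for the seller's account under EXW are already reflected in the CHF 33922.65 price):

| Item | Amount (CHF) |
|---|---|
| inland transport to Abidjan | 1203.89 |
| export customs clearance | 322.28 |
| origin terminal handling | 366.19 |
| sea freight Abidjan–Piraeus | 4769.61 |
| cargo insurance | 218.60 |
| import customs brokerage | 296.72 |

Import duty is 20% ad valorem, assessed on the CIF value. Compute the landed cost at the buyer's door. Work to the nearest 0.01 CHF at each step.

Total landed cost: CHF 49260.58

EXW: the seller makes goods available at their premises; the buyer bears all onward costs.
CIF value = EXW price + inland to port + export clearance + origin terminal + freight + insurance = 33922.65 + 1203.89 + 322.28 + 366.19 + 4769.61 + 218.60 = 40803.22
Import duty = 40803.22 × 20% = 8160.64
Buyer bears: inland to port 1203.89 + export clearance 322.28 + origin terminal 366.19 + freight 4769.61 + insurance 218.60 + brokerage 296.72 + duty 8160.64 = 15337.93
Landed cost = invoice 33922.65 + 15337.93 = 49260.58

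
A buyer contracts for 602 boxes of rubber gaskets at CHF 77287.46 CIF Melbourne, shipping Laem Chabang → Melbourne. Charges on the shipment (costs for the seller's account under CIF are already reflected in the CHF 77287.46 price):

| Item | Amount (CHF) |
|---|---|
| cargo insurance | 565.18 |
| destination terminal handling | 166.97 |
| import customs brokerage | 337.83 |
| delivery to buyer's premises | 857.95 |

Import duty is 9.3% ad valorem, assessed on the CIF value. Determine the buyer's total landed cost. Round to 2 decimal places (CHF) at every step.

CIF: the seller pays costs through ocean freight and marine insurance to the destination port.
Already in the invoice (seller's account under CIF): insurance — exclude.
The CIF price already equals the CIF value: 77287.46
Import duty = 77287.46 × 9.3% = 7187.73
Buyer bears: destination terminal 166.97 + brokerage 337.83 + delivery 857.95 + duty 7187.73 = 8550.48
Landed cost = invoice 77287.46 + 8550.48 = 85837.94

Total landed cost: CHF 85837.94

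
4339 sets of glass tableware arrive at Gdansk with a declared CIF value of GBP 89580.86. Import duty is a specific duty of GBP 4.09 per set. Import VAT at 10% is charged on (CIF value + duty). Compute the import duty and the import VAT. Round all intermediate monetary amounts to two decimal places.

Import duty = 4339 × 4.09 = 17746.51
VAT base = CIF + duty = 89580.86 + 17746.51 = 107327.37
Import VAT = 107327.37 × 10% = 10732.74

Import duty: GBP 17746.51; import VAT: GBP 10732.74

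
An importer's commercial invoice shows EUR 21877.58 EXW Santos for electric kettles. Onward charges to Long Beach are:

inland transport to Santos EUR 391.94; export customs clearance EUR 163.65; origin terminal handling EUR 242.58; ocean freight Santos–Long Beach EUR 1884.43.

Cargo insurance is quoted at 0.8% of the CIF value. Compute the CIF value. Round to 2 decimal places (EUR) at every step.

CIF value: EUR 24758.25

Let C be the CIF value. C = EXW price + pre-shipment costs + freight + 0.8% × C
C − 0.8% × C = 21877.58 + 391.94 + 163.65 + 242.58 + 1884.43
0.992 × C = 24560.18
C = 24560.18 / 0.992 = 24758.25
Insurance premium = 0.8% × 24758.25 = 198.07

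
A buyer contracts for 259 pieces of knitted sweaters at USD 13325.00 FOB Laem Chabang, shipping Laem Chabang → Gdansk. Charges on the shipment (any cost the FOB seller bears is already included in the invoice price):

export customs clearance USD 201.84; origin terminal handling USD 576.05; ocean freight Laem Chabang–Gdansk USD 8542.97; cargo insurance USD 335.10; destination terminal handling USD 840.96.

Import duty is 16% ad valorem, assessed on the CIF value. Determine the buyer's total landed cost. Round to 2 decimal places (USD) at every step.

FOB: the seller bears costs until goods are on board at the origin port; the buyer bears freight, insurance and all costs thereafter.
Already in the invoice (seller's account under FOB): export clearance, origin terminal — exclude.
CIF value = FOB price + freight + insurance = 13325.00 + 8542.97 + 335.10 = 22203.07
Import duty = 22203.07 × 16% = 3552.49
Buyer bears: freight 8542.97 + insurance 335.10 + destination terminal 840.96 + duty 3552.49 = 13271.52
Landed cost = invoice 13325.00 + 13271.52 = 26596.52

Total landed cost: USD 26596.52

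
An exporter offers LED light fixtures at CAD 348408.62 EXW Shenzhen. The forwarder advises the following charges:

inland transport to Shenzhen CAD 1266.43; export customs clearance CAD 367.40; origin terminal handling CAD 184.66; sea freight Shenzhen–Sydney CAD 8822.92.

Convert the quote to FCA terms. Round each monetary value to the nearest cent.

Not relevant to the conversion: freight, origin terminal — on the buyer under both terms; not part of either seller's price.
From EXW to FCA, the seller additionally bears: inland to port, export clearance.
FCA price = 348408.62 + 1266.43 + 367.40 = 350042.45

FCA price: CAD 350042.45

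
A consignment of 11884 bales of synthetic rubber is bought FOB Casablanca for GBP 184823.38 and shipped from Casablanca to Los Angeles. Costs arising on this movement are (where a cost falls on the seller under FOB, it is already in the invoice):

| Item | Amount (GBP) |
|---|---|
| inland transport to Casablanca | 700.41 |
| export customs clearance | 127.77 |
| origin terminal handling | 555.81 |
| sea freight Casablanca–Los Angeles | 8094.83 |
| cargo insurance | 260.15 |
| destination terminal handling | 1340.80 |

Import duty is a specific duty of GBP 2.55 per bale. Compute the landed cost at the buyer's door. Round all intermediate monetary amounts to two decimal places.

FOB: the seller bears costs until goods are on board at the origin port; the buyer bears freight, insurance and all costs thereafter.
Already in the invoice (seller's account under FOB): inland to port, export clearance, origin terminal — exclude.
CIF value = FOB price + freight + insurance = 184823.38 + 8094.83 + 260.15 = 193178.36
Import duty = 11884 × 2.55 = 30304.20
Buyer bears: freight 8094.83 + insurance 260.15 + destination terminal 1340.80 + duty 30304.20 = 39999.98
Landed cost = invoice 184823.38 + 39999.98 = 224823.36

Total landed cost: GBP 224823.36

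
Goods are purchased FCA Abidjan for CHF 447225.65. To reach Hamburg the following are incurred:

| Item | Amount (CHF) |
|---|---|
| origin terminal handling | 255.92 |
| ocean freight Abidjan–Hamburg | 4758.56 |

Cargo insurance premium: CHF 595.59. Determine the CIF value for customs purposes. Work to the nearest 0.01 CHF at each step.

CIF = FCA price + pre-shipment costs + freight + insurance
CIF = 447225.65 + 255.92 + 4758.56 + 595.59 = 452835.72

CIF value: CHF 452835.72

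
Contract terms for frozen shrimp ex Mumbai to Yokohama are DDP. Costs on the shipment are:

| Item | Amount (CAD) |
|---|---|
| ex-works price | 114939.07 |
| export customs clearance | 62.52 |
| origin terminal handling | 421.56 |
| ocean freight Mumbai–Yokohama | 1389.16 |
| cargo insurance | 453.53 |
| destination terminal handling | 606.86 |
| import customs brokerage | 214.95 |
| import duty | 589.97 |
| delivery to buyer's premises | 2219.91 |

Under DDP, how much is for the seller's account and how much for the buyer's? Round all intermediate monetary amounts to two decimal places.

Seller: CAD 120897.53; buyer: CAD 0.00

DDP: the seller bears all costs including import duty.
Seller's account: goods 114939.07 + export clearance 62.52 + origin terminal 421.56 + freight 1389.16 + insurance 453.53 + destination terminal 606.86 + brokerage 214.95 + duty 589.97 + delivery 2219.91 = 120897.53
Buyer's account: 0.00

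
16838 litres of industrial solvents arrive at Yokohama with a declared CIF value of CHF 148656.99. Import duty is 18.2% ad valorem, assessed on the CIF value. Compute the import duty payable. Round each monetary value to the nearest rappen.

Import duty: CHF 27055.57

Import duty = 148656.99 × 18.2% = 27055.57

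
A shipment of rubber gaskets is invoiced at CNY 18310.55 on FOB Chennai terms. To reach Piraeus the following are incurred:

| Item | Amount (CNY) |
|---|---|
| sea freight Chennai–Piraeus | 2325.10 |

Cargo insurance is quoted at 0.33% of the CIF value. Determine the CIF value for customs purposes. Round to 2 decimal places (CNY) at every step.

Let C be the CIF value. C = FOB price + freight + 0.33% × C
C − 0.33% × C = 18310.55 + 2325.10
0.9967 × C = 20635.65
C = 20635.65 / 0.9967 = 20703.97
Insurance premium = 0.33% × 20703.97 = 68.32

CIF value: CNY 20703.97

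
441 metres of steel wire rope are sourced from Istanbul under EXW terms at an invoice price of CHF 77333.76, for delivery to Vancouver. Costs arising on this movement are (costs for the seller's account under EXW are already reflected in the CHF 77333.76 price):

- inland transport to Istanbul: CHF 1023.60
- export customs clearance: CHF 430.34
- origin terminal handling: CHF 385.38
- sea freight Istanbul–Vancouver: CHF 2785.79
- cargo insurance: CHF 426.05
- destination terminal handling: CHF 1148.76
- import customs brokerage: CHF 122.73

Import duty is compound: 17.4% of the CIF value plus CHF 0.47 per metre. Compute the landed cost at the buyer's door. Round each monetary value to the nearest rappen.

EXW: the seller makes goods available at their premises; the buyer bears all onward costs.
CIF value = EXW price + inland to port + export clearance + origin terminal + freight + insurance = 77333.76 + 1023.60 + 430.34 + 385.38 + 2785.79 + 426.05 = 82384.92
Ad valorem component: 82384.92 × 17.4% = 14334.98
Specific component: 441 × 0.47 = 207.27
Import duty = 14334.98 + 207.27 = 14542.25
Buyer bears: inland to port 1023.60 + export clearance 430.34 + origin terminal 385.38 + freight 2785.79 + insurance 426.05 + destination terminal 1148.76 + brokerage 122.73 + duty 14542.25 = 20864.90
Landed cost = invoice 77333.76 + 20864.90 = 98198.66

Total landed cost: CHF 98198.66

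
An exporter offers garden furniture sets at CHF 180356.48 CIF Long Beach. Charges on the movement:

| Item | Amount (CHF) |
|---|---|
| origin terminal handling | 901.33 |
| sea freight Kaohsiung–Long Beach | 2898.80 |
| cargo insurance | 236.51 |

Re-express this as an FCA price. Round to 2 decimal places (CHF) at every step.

From CIF to FCA, the seller no longer bears: origin terminal, freight, insurance.
FCA price = 180356.48 − 901.33 − 2898.80 − 236.51 = 176319.84

FCA price: CHF 176319.84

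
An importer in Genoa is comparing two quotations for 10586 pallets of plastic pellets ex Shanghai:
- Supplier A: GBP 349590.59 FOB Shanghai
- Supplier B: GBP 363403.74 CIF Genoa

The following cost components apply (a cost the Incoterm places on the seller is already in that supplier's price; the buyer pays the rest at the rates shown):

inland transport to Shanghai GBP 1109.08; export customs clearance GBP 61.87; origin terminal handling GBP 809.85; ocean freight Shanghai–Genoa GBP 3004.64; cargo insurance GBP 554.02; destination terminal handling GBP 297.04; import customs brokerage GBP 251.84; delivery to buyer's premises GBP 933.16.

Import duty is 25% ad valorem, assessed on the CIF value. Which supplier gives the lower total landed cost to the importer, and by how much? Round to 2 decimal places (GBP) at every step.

Supplier A is cheaper by GBP 12818.12

Supplier A (FOB):
CIF value = FOB price + freight + insurance = 349590.59 + 3004.64 + 554.02 = 353149.25
Import duty = 353149.25 × 25% = 88287.31
Buyer bears (A): 3004.64 + 554.02 + 297.04 + 251.84 + 933.16 = 5040.70
Landed cost (A) = invoice 349590.59 + 5040.70 + duty 88287.31 = 442918.60
Supplier B (CIF):
The CIF price already equals the CIF value: 363403.74
Import duty = 363403.74 × 25% = 90850.94
Buyer bears (B): 297.04 + 251.84 + 933.16 = 1482.04
Landed cost (B) = invoice 363403.74 + 1482.04 + duty 90850.94 = 455736.72
Difference = |442918.60 − 455736.72| = 12818.12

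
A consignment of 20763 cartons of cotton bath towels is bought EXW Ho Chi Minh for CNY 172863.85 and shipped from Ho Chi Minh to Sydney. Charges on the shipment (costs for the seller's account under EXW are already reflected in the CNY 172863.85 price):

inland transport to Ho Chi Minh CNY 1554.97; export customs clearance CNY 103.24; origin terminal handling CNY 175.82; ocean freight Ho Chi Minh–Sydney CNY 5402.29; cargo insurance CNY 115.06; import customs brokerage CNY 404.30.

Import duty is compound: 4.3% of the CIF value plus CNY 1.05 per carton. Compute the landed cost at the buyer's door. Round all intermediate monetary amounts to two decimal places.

EXW: the seller makes goods available at their premises; the buyer bears all onward costs.
CIF value = EXW price + inland to port + export clearance + origin terminal + freight + insurance = 172863.85 + 1554.97 + 103.24 + 175.82 + 5402.29 + 115.06 = 180215.23
Ad valorem component: 180215.23 × 4.3% = 7749.25
Specific component: 20763 × 1.05 = 21801.15
Import duty = 7749.25 + 21801.15 = 29550.40
Buyer bears: inland to port 1554.97 + export clearance 103.24 + origin terminal 175.82 + freight 5402.29 + insurance 115.06 + brokerage 404.30 + duty 29550.40 = 37306.08
Landed cost = invoice 172863.85 + 37306.08 = 210169.93

Total landed cost: CNY 210169.93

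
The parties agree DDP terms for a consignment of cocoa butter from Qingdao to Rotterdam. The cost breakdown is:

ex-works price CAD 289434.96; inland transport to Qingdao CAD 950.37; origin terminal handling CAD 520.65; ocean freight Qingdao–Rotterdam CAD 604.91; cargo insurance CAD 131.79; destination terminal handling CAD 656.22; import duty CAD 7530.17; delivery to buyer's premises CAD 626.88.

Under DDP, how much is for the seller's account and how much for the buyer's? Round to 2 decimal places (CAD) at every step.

Seller: CAD 300455.95; buyer: CAD 0.00

DDP: the seller bears all costs including import duty.
Seller's account: goods 289434.96 + inland to port 950.37 + origin terminal 520.65 + freight 604.91 + insurance 131.79 + destination terminal 656.22 + duty 7530.17 + delivery 626.88 = 300455.95
Buyer's account: 0.00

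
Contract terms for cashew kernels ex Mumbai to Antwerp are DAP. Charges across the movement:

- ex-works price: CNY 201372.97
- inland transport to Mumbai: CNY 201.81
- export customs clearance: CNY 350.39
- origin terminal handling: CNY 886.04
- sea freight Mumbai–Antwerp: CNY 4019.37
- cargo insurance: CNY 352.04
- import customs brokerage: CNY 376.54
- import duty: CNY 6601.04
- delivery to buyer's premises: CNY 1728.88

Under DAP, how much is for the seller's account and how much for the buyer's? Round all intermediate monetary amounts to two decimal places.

Seller: CNY 208911.50; buyer: CNY 6977.58

DAP: the seller bears all costs to the named destination except import duty and clearance.
Seller's account: goods 201372.97 + inland to port 201.81 + export clearance 350.39 + origin terminal 886.04 + freight 4019.37 + insurance 352.04 + delivery 1728.88 = 208911.50
Buyer's account: brokerage 376.54 + duty 6601.04 = 6977.58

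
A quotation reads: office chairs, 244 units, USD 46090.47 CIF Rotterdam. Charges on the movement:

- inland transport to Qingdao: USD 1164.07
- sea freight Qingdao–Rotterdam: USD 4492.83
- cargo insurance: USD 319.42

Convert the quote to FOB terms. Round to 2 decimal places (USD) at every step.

Not relevant to the conversion: inland to port — on the seller under both CIF and FOB; already in the CIF price and stays in the FOB price.
From CIF to FOB, the seller no longer bears: freight, insurance.
FOB price = 46090.47 − 4492.83 − 319.42 = 41278.22

FOB price: USD 41278.22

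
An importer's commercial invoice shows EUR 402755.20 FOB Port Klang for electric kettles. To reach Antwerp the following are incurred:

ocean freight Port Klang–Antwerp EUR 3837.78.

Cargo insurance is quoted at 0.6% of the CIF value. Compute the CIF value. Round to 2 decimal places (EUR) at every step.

CIF value: EUR 409047.26

Let C be the CIF value. C = FOB price + freight + 0.6% × C
C − 0.6% × C = 402755.20 + 3837.78
0.994 × C = 406592.98
C = 406592.98 / 0.994 = 409047.26
Insurance premium = 0.6% × 409047.26 = 2454.28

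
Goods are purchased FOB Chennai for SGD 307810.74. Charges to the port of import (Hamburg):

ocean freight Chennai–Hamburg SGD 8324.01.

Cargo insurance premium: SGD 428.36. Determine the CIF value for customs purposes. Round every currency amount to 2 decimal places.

CIF = FOB price + freight + insurance
CIF = 307810.74 + 8324.01 + 428.36 = 316563.11

CIF value: SGD 316563.11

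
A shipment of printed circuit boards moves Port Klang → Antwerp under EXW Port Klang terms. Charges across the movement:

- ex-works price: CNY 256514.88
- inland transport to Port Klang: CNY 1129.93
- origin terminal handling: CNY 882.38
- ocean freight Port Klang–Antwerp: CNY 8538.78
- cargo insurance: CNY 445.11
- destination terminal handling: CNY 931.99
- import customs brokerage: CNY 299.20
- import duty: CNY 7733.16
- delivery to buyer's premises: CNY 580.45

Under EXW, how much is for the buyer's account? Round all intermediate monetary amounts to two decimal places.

EXW: the seller makes goods available at their premises; the buyer bears all onward costs.
Seller's account: goods 256514.88 = 256514.88
Buyer's account: inland to port 1129.93 + origin terminal 882.38 + freight 8538.78 + insurance 445.11 + destination terminal 931.99 + brokerage 299.20 + duty 7733.16 + delivery 580.45 = 20541.00

Buyer's account: CNY 20541.00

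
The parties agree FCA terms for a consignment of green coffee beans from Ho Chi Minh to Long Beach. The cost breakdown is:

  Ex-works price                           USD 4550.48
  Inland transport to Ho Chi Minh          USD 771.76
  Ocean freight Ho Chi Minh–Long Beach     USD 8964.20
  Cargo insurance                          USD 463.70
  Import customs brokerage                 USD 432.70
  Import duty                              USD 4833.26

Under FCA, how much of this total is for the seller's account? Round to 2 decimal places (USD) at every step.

FCA: the seller delivers export-cleared goods to the carrier; the buyer bears costs from that point.
Seller's account: goods 4550.48 + inland to port 771.76 = 5322.24
Buyer's account: freight 8964.20 + insurance 463.70 + brokerage 432.70 + duty 4833.26 = 14693.86

Seller's account: USD 5322.24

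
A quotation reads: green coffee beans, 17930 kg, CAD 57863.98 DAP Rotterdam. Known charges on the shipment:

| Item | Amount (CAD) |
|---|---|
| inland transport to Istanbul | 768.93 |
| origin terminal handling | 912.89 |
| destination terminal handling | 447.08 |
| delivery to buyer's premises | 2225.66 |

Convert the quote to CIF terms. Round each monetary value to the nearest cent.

Not relevant to the conversion: inland to port, origin terminal — on the seller under both DAP and CIF; already in the DAP price and stays in the CIF price.
From DAP to CIF, the seller no longer bears: destination terminal, delivery.
CIF price = 57863.98 − 447.08 − 2225.66 = 55191.24

CIF price: CAD 55191.24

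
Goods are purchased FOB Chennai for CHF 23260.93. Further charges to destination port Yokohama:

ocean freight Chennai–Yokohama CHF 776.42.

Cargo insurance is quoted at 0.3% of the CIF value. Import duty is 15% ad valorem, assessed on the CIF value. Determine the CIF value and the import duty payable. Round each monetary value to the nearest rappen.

Let C be the CIF value. C = FOB price + freight + 0.3% × C
C − 0.3% × C = 23260.93 + 776.42
0.997 × C = 24037.35
C = 24037.35 / 0.997 = 24109.68
Insurance premium = 0.3% × 24109.68 = 72.33
Import duty = 24109.68 × 15% = 3616.45

CIF value: CHF 24109.68; import duty: CHF 3616.45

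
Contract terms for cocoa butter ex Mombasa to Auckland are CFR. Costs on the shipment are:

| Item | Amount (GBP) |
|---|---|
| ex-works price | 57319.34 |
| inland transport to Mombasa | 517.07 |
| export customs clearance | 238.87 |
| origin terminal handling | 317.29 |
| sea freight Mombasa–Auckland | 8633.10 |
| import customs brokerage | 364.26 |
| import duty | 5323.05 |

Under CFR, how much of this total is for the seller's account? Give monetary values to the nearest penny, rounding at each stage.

Seller's account: GBP 67025.67

CFR: the seller pays costs through ocean freight to the destination port, but not insurance.
Seller's account: goods 57319.34 + inland to port 517.07 + export clearance 238.87 + origin terminal 317.29 + freight 8633.10 = 67025.67
Buyer's account: brokerage 364.26 + duty 5323.05 = 5687.31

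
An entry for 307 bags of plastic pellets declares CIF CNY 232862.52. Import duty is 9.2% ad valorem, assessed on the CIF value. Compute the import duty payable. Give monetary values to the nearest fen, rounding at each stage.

Import duty = 232862.52 × 9.2% = 21423.35

Import duty: CNY 21423.35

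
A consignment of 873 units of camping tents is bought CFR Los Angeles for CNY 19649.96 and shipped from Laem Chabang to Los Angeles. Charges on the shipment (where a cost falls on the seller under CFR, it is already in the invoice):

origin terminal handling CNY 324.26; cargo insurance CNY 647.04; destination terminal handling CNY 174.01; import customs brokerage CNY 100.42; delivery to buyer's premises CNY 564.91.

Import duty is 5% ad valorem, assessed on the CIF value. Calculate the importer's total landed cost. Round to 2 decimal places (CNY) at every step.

Total landed cost: CNY 22151.19

CFR: the seller pays costs through ocean freight to the destination port, but not insurance.
Already in the invoice (seller's account under CFR): origin terminal — exclude.
CIF value = CFR price + insurance = 19649.96 + 647.04 = 20297.00
Import duty = 20297.00 × 5% = 1014.85
Buyer bears: insurance 647.04 + destination terminal 174.01 + brokerage 100.42 + delivery 564.91 + duty 1014.85 = 2501.23
Landed cost = invoice 19649.96 + 2501.23 = 22151.19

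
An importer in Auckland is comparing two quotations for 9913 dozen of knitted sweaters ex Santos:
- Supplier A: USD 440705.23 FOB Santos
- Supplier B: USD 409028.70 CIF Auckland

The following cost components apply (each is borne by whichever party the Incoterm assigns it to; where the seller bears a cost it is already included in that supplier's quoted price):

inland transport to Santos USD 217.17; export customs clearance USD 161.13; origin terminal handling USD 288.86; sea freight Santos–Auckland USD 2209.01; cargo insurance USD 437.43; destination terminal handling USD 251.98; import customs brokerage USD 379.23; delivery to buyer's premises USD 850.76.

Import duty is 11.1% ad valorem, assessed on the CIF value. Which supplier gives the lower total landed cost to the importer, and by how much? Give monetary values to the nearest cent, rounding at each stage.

Supplier B is cheaper by USD 38132.82

Supplier A (FOB):
CIF value = FOB price + freight + insurance = 440705.23 + 2209.01 + 437.43 = 443351.67
Import duty = 443351.67 × 11.1% = 49212.04
Buyer bears (A): 2209.01 + 437.43 + 251.98 + 379.23 + 850.76 = 4128.41
Landed cost (A) = invoice 440705.23 + 4128.41 + duty 49212.04 = 494045.68
Supplier B (CIF):
The CIF price already equals the CIF value: 409028.70
Import duty = 409028.70 × 11.1% = 45402.19
Buyer bears (B): 251.98 + 379.23 + 850.76 = 1481.97
Landed cost (B) = invoice 409028.70 + 1481.97 + duty 45402.19 = 455912.86
Difference = |494045.68 − 455912.86| = 38132.82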